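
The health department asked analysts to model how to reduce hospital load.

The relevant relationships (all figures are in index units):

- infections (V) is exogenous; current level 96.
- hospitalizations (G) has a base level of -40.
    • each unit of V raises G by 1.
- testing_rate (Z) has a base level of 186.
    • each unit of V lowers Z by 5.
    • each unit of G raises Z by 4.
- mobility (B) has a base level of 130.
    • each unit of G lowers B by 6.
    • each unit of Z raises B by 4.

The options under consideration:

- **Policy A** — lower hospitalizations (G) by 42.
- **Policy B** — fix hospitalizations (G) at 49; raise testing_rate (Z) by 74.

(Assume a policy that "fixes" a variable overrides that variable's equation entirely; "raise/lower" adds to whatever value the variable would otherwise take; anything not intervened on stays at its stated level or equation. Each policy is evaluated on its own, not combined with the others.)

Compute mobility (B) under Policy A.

-906

Policy A (G − 42):
  V = 96
  G = -40 + 96 (−42 from intervention) = 14
  Z = 186 − 5·96 + 4·14 = -238
  B = 130 − 6·14 + 4·(-238) = -906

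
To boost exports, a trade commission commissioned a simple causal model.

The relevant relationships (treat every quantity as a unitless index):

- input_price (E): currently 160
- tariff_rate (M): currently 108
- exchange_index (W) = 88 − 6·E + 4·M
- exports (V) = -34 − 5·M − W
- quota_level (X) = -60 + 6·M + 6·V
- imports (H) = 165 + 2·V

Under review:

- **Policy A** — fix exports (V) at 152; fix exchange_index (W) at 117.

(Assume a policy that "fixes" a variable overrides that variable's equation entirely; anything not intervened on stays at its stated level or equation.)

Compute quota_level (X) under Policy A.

1500

Policy A (V := 152, W := 117):
  E = 160
  M = 108
  W = 117
  V = 152
  X = -60 + 6·108 + 6·152 = 1500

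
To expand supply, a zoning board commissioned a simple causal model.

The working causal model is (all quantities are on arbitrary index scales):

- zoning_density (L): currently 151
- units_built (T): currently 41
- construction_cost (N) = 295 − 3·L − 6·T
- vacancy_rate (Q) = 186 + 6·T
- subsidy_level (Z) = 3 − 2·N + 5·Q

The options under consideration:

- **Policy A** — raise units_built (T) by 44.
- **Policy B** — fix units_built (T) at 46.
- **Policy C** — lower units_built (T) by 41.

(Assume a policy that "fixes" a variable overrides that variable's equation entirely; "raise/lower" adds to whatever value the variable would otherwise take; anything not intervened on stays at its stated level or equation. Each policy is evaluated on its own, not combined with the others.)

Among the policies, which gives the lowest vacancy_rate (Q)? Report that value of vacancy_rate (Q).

186

Policy A (T + 44):
  T = 41 + 44 = 85
  Q = 186 + 6·85 = 696
Policy B (T := 46):
  T = 46
  Q = 186 + 6·46 = 462
Policy C (T − 41):
  T = 41 − 41 = 0
  Q = 186 + 6·0 = 186
Comparing — Policy A: Q=696, Policy B: Q=462, Policy C: Q=186. Lowest is 186 (Policy C).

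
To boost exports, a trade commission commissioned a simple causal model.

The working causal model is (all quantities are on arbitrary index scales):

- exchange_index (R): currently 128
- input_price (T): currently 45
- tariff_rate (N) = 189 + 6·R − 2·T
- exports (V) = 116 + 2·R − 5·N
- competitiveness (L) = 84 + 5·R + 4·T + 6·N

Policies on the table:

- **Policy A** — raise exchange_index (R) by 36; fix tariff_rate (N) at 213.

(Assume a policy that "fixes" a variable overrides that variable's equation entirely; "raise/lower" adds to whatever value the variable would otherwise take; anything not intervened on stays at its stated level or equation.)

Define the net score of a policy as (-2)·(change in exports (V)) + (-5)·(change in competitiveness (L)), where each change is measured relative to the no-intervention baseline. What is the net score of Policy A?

Baseline:
  R = 128
  T = 45
  N = 189 + 6·128 − 2·45 = 867
  V = 116 + 2·128 − 5·867 = -3963
  L = 84 + 5·128 + 4·45 + 6·867 = 6106
Policy A (R + 36, N := 213):
  R = 128 + 36 = 164
  T = 45
  N = 213
  V = 116 + 2·164 − 5·213 = -621
  L = 84 + 5·164 + 4·45 + 6·213 = 2362
ΔV = -621 − (-3963) = 3342; ΔL = 2362 − 6106 = -3744
Score = (-2)·3342 + (-5)·(-3744) = 12036

12036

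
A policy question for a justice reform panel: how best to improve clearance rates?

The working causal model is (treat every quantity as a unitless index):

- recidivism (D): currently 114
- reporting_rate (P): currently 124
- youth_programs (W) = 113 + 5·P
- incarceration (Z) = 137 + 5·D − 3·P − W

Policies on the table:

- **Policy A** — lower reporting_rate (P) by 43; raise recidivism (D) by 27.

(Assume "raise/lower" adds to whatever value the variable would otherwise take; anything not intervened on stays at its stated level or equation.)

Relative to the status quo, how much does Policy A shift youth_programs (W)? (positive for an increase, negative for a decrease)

Baseline:
  P = 124
  W = 113 + 5·124 = 733
Policy A (P − 43, D + 27):
  P = 124 − 43 = 81
  W = 113 + 5·81 = 518
Change in W: 518 − 733 = -215

-215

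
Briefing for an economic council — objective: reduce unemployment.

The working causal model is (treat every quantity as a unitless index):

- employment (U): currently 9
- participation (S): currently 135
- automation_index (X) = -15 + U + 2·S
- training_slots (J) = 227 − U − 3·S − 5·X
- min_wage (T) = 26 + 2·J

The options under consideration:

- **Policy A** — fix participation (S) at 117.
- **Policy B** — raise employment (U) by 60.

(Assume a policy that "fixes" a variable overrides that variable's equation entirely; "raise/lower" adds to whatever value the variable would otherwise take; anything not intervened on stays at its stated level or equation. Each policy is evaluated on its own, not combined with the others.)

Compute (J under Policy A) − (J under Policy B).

594

Policy A (S := 117):
  U = 9
  S = 117
  X = -15 + 9 + 2·117 = 228
  J = 227 − 9 − 3·117 − 5·228 = -1273
Policy B (U + 60):
  U = 9 + 60 = 69
  S = 135
  X = -15 + 69 + 2·135 = 324
  J = 227 − 69 − 3·135 − 5·324 = -1867
J: -1273 − (-1867) = 594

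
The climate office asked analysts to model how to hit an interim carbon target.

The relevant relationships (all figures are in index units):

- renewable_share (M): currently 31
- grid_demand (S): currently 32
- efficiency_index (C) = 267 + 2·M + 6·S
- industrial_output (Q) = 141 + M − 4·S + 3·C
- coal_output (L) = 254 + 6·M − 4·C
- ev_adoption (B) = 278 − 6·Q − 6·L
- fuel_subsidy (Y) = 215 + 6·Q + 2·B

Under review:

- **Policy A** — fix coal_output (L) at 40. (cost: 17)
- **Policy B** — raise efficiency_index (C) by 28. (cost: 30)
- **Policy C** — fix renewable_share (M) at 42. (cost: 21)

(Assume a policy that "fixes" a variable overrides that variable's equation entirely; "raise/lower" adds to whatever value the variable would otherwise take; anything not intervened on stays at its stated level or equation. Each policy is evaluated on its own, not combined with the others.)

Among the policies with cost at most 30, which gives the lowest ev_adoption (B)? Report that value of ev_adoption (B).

Policy A (L := 40):
  M = 31
  S = 32
  C = 267 + 2·31 + 6·32 = 521
  Q = 141 + 31 − 4·32 + 3·521 = 1607
  L = 40
  B = 278 − 6·1607 − 6·40 = -9604
Policy B (C + 28):
  M = 31
  S = 32
  C = 267 + 2·31 + 6·32 (+28 from intervention) = 549
  Q = 141 + 31 − 4·32 + 3·549 = 1691
  L = 254 + 6·31 − 4·549 = -1756
  B = 278 − 6·1691 − 6·(-1756) = 668
Policy C (M := 42):
  M = 42
  S = 32
  C = 267 + 2·42 + 6·32 = 543
  Q = 141 + 42 − 4·32 + 3·543 = 1684
  L = 254 + 6·42 − 4·543 = -1666
  B = 278 − 6·1684 − 6·(-1666) = 170
Comparing — Policy A: B=-9604, Policy B: B=668, Policy C: B=170. Lowest is -9604 (Policy A).

-9604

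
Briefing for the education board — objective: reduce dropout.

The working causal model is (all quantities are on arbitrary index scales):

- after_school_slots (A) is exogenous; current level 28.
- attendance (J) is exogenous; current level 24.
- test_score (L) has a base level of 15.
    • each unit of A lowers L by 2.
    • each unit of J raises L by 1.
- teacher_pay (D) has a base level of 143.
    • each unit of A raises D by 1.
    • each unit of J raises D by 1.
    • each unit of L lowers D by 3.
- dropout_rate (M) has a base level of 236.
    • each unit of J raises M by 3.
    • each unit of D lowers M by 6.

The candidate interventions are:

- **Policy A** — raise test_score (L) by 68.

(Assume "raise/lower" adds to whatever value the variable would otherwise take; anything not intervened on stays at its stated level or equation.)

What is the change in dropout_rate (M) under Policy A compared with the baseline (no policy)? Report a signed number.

1224

Baseline:
  A = 28
  J = 24
  L = 15 − 2·28 + 24 = -17
  D = 143 + 28 + 24 − 3·(-17) = 246
  M = 236 + 3·24 − 6·246 = -1168
Policy A (L + 68):
  A = 28
  J = 24
  L = 15 − 2·28 + 24 (+68 from intervention) = 51
  D = 143 + 28 + 24 − 3·51 = 42
  M = 236 + 3·24 − 6·42 = 56
Change in M: 56 − (-1168) = 1224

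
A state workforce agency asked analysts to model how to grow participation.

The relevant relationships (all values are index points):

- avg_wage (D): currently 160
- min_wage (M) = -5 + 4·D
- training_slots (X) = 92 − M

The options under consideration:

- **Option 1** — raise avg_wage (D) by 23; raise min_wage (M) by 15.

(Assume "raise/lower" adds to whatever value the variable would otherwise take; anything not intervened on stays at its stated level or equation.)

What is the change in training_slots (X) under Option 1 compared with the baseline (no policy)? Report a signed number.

Baseline:
  D = 160
  M = -5 + 4·160 = 635
  X = 92 − 635 = -543
Option 1 (D + 23, M + 15):
  D = 160 + 23 = 183
  M = -5 + 4·183 (+15 from intervention) = 742
  X = 92 − 742 = -650
Change in X: -650 − (-543) = -107

-107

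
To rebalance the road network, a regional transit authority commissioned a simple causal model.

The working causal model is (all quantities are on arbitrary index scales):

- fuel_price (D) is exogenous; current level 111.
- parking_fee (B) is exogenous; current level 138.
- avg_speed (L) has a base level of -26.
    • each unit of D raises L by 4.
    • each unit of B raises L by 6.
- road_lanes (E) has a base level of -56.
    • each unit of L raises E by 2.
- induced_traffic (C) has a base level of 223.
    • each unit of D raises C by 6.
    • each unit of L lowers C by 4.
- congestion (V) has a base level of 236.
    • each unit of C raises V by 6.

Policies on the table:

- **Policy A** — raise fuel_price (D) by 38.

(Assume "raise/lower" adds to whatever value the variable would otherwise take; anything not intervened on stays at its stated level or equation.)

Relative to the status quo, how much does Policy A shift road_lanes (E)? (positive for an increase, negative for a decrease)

304

Baseline:
  D = 111
  B = 138
  L = -26 + 4·111 + 6·138 = 1246
  E = -56 + 2·1246 = 2436
Policy A (D + 38):
  D = 111 + 38 = 149
  B = 138
  L = -26 + 4·149 + 6·138 = 1398
  E = -56 + 2·1398 = 2740
Change in E: 2740 − 2436 = 304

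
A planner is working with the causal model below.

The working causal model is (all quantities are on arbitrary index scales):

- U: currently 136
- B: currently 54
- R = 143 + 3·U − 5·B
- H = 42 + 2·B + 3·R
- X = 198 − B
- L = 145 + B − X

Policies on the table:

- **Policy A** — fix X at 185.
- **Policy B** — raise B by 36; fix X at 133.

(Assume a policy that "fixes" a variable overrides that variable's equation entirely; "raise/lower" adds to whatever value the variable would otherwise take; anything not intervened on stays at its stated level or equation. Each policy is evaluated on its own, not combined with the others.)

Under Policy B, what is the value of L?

Policy B (B + 36, X := 133):
  B = 54 + 36 = 90
  X = 133
  L = 145 + 90 − 133 = 102

102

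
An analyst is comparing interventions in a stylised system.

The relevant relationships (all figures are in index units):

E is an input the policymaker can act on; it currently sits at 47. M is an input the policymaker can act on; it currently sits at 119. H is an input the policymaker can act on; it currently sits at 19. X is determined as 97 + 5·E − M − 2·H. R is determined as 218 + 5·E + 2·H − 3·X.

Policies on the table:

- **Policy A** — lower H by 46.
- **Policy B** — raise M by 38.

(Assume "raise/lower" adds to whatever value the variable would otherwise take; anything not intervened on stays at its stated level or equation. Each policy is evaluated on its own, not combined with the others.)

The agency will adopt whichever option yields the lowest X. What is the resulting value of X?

137

Policy A (H − 46):
  E = 47
  M = 119
  H = 19 − 46 = -27
  X = 97 + 5·47 − 119 − 2·(-27) = 267
Policy B (M + 38):
  E = 47
  M = 119 + 38 = 157
  H = 19
  X = 97 + 5·47 − 157 − 2·19 = 137
Comparing — Policy A: X=267, Policy B: X=137. Lowest is 137 (Policy B).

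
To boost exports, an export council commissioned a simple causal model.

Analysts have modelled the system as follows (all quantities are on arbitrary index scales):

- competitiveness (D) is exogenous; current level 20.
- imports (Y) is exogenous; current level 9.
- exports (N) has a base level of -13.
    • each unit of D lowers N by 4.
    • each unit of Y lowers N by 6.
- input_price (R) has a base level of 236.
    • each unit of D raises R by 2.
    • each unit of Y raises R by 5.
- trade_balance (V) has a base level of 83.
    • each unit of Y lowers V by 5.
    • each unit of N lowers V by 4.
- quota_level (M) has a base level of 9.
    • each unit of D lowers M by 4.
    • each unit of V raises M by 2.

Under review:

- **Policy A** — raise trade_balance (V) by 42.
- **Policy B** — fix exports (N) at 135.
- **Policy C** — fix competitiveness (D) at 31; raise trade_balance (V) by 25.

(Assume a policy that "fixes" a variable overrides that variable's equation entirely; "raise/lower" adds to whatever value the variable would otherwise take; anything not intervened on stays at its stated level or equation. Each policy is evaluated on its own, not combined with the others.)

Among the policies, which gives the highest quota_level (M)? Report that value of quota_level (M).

Policy A (V + 42):
  D = 20
  Y = 9
  N = -13 − 4·20 − 6·9 = -147
  V = 83 − 5·9 − 4·(-147) (+42 from intervention) = 668
  M = 9 − 4·20 + 2·668 = 1265
Policy B (N := 135):
  D = 20
  Y = 9
  N = 135
  V = 83 − 5·9 − 4·135 = -502
  M = 9 − 4·20 + 2·(-502) = -1075
Policy C (D := 31, V + 25):
  D = 31
  Y = 9
  N = -13 − 4·31 − 6·9 = -191
  V = 83 − 5·9 − 4·(-191) (+25 from intervention) = 827
  M = 9 − 4·31 + 2·827 = 1539
Comparing — Policy A: M=1265, Policy B: M=-1075, Policy C: M=1539. Highest is 1539 (Policy C).

1539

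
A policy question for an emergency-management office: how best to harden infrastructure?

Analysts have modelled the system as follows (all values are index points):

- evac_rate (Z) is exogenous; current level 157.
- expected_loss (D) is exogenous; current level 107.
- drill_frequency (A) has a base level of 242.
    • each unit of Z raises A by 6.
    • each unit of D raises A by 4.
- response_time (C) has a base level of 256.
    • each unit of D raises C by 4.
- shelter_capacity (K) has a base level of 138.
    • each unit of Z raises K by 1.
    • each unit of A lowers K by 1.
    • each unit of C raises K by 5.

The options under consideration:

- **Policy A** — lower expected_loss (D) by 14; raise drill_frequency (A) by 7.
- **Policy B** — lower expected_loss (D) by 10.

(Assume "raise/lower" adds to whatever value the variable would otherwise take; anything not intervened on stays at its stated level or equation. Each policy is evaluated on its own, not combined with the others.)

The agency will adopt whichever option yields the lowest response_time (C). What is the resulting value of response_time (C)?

628

Policy A (D − 14, A + 7):
  D = 107 − 14 = 93
  C = 256 + 4·93 = 628
Policy B (D − 10):
  D = 107 − 10 = 97
  C = 256 + 4·97 = 644
Comparing — Policy A: C=628, Policy B: C=644. Lowest is 628 (Policy A).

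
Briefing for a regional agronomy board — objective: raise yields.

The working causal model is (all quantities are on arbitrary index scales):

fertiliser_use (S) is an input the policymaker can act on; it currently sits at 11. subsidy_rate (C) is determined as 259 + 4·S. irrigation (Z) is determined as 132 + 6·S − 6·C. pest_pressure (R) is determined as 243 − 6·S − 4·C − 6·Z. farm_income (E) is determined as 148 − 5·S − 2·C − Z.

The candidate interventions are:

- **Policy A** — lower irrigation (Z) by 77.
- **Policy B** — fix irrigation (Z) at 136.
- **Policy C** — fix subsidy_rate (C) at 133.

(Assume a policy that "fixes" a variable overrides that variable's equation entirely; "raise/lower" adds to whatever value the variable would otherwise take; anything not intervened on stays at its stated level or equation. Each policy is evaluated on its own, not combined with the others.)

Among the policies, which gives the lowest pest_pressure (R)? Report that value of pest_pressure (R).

-1851

Policy A (Z − 77):
  S = 11
  C = 259 + 4·11 = 303
  Z = 132 + 6·11 − 6·303 (−77 from intervention) = -1697
  R = 243 − 6·11 − 4·303 − 6·(-1697) = 9147
Policy B (Z := 136):
  S = 11
  C = 259 + 4·11 = 303
  Z = 136
  R = 243 − 6·11 − 4·303 − 6·136 = -1851
Policy C (C := 133):
  S = 11
  C = 133
  Z = 132 + 6·11 − 6·133 = -600
  R = 243 − 6·11 − 4·133 − 6·(-600) = 3245
Comparing — Policy A: R=9147, Policy B: R=-1851, Policy C: R=3245. Lowest is -1851 (Policy B).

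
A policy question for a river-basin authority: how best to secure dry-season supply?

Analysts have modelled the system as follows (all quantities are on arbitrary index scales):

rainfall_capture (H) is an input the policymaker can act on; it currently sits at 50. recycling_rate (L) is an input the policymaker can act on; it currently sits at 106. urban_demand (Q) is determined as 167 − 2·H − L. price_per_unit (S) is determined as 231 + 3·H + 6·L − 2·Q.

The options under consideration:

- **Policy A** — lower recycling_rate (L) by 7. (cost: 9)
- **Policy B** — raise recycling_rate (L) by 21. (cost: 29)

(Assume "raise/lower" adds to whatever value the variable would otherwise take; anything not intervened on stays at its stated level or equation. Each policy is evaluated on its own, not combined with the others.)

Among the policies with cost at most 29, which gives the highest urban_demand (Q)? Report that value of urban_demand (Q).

-32

Policy A (L − 7):
  H = 50
  L = 106 − 7 = 99
  Q = 167 − 2·50 − 99 = -32
Policy B (L + 21):
  H = 50
  L = 106 + 21 = 127
  Q = 167 − 2·50 − 127 = -60
Comparing — Policy A: Q=-32, Policy B: Q=-60. Highest is -32 (Policy A).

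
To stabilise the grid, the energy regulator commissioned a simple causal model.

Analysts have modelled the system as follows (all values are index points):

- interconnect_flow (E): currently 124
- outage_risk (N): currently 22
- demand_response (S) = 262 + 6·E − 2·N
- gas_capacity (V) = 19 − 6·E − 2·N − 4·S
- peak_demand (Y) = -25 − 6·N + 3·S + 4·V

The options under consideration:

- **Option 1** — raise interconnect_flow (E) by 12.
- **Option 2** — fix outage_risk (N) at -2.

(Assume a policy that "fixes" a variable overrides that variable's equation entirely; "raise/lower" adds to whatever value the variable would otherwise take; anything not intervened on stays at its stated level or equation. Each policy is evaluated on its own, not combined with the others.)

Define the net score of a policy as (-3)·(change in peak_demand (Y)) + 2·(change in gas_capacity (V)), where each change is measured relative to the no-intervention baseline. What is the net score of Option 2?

576

Baseline:
  E = 124
  N = 22
  S = 262 + 6·124 − 2·22 = 962
  V = 19 − 6·124 − 2·22 − 4·962 = -4617
  Y = -25 − 6·22 + 3·962 + 4·(-4617) = -15739
Option 2 (N := -2):
  E = 124
  N = -2
  S = 262 + 6·124 − 2·(-2) = 1010
  V = 19 − 6·124 − 2·(-2) − 4·1010 = -4761
  Y = -25 − 6·(-2) + 3·1010 + 4·(-4761) = -16027
ΔY = -16027 − (-15739) = -288; ΔV = -4761 − (-4617) = -144
Score = (-3)·(-288) + 2·(-144) = 576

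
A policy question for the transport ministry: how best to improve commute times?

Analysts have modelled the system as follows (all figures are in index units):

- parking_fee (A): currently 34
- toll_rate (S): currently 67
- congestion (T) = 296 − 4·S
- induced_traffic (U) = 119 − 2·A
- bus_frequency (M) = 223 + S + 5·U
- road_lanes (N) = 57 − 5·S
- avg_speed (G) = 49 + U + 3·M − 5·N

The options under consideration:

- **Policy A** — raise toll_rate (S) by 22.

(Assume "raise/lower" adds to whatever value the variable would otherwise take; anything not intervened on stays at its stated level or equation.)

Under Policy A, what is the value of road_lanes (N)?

Policy A (S + 22):
  S = 67 + 22 = 89
  N = 57 − 5·89 = -388

-388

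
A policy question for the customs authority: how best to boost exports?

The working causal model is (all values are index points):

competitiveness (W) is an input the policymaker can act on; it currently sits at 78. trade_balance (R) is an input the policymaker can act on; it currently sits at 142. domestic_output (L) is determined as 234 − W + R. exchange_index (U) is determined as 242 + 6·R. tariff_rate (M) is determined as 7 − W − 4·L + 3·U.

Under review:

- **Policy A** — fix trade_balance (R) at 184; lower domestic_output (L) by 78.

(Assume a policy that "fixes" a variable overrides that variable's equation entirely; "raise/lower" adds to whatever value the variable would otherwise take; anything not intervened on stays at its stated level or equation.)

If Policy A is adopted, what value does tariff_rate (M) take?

2919

Policy A (R := 184, L − 78):
  W = 78
  R = 184
  L = 234 − 78 + 184 (−78 from intervention) = 262
  U = 242 + 6·184 = 1346
  M = 7 − 78 − 4·262 + 3·1346 = 2919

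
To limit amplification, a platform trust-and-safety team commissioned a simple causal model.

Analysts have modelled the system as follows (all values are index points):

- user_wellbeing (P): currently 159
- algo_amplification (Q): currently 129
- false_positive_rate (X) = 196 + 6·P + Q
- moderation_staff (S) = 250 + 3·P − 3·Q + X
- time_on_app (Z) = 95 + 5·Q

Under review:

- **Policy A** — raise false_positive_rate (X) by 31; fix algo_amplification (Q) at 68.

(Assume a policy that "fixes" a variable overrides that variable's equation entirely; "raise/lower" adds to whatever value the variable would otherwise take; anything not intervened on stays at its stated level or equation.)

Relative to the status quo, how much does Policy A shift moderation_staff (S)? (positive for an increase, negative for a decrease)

153

Baseline:
  P = 159
  Q = 129
  X = 196 + 6·159 + 129 = 1279
  S = 250 + 3·159 − 3·129 + 1279 = 1619
Policy A (X + 31, Q := 68):
  P = 159
  Q = 68
  X = 196 + 6·159 + 68 (+31 from intervention) = 1249
  S = 250 + 3·159 − 3·68 + 1249 = 1772
Change in S: 1772 − 1619 = 153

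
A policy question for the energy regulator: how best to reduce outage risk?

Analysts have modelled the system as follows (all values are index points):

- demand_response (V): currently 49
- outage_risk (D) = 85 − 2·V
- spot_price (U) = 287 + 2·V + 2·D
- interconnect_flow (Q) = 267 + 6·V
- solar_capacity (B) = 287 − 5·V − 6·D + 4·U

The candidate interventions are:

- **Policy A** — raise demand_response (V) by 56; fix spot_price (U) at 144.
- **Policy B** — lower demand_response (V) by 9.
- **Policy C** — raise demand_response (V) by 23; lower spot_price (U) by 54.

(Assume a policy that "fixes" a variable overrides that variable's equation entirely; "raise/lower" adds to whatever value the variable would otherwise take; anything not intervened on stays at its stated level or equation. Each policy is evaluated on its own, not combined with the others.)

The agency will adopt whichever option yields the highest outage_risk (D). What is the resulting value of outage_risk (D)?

5

Policy A (V + 56, U := 144):
  V = 49 + 56 = 105
  D = 85 − 2·105 = -125
Policy B (V − 9):
  V = 49 − 9 = 40
  D = 85 − 2·40 = 5
Policy C (V + 23, U − 54):
  V = 49 + 23 = 72
  D = 85 − 2·72 = -59
Comparing — Policy A: D=-125, Policy B: D=5, Policy C: D=-59. Highest is 5 (Policy B).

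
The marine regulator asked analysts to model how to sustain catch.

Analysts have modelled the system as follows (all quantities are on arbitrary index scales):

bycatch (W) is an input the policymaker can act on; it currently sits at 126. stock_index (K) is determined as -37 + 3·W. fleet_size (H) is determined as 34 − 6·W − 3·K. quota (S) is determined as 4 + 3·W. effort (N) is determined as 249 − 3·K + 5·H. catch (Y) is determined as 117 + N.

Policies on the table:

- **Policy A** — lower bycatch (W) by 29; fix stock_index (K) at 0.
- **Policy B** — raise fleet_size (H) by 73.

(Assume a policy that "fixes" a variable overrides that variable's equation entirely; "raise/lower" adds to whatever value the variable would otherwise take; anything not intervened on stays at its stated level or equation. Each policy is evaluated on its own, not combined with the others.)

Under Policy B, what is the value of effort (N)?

-9134

Policy B (H + 73):
  W = 126
  K = -37 + 3·126 = 341
  H = 34 − 6·126 − 3·341 (+73 from intervention) = -1672
  N = 249 − 3·341 + 5·(-1672) = -9134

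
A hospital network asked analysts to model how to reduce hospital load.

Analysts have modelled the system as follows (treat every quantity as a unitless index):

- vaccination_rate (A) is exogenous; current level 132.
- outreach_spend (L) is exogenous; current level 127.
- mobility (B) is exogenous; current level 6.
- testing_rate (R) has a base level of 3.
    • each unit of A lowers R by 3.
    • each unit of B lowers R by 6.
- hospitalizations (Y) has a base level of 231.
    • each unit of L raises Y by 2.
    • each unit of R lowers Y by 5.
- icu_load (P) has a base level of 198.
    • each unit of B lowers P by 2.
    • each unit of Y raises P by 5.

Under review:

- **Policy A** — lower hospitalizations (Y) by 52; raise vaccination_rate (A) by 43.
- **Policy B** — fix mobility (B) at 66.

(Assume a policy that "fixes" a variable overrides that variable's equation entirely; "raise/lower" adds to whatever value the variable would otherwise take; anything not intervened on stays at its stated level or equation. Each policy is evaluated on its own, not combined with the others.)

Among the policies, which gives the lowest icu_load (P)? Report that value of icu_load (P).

Policy A (Y − 52, A + 43):
  A = 132 + 43 = 175
  L = 127
  B = 6
  R = 3 − 3·175 − 6·6 = -558
  Y = 231 + 2·127 − 5·(-558) (−52 from intervention) = 3223
  P = 198 − 2·6 + 5·3223 = 16301
Policy B (B := 66):
  A = 132
  L = 127
  B = 66
  R = 3 − 3·132 − 6·66 = -789
  Y = 231 + 2·127 − 5·(-789) = 4430
  P = 198 − 2·66 + 5·4430 = 22216
Comparing — Policy A: P=16301, Policy B: P=22216. Lowest is 16301 (Policy A).

16301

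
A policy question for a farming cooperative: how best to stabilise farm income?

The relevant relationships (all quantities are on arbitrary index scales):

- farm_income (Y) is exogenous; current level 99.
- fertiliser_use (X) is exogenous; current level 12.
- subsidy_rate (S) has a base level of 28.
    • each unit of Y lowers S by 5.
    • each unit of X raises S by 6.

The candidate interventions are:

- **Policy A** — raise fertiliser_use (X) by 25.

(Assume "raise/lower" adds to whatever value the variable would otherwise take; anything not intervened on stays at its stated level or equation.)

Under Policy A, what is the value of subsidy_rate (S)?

-245

Policy A (X + 25):
  Y = 99
  X = 12 + 25 = 37
  S = 28 − 5·99 + 6·37 = -245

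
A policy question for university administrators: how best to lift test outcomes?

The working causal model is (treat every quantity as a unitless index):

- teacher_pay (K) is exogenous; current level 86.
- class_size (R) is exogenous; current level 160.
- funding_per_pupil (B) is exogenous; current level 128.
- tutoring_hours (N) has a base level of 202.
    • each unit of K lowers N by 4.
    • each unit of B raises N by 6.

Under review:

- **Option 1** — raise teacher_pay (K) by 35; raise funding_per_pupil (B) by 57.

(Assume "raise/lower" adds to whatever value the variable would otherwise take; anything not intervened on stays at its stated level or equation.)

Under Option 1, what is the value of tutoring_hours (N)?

Option 1 (K + 35, B + 57):
  K = 86 + 35 = 121
  B = 128 + 57 = 185
  N = 202 − 4·121 + 6·185 = 828

828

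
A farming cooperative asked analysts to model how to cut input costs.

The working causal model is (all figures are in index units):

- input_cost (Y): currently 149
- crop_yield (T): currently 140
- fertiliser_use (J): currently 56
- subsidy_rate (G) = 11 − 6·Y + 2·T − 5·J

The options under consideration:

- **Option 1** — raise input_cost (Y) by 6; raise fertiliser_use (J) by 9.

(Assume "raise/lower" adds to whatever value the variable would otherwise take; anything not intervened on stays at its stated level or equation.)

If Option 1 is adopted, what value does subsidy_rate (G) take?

-964

Option 1 (Y + 6, J + 9):
  Y = 149 + 6 = 155
  T = 140
  J = 56 + 9 = 65
  G = 11 − 6·155 + 2·140 − 5·65 = -964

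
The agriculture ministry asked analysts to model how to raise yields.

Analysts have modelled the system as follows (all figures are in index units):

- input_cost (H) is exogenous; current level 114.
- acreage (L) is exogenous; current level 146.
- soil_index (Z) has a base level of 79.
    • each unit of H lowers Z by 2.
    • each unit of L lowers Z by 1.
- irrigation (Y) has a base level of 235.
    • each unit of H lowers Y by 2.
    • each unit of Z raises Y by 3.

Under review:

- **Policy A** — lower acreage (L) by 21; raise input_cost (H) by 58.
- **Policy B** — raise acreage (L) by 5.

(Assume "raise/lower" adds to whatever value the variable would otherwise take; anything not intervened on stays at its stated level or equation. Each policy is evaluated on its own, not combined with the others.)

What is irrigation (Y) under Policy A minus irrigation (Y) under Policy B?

-386

Policy A (L − 21, H + 58):
  H = 114 + 58 = 172
  L = 146 − 21 = 125
  Z = 79 − 2·172 − 125 = -390
  Y = 235 − 2·172 + 3·(-390) = -1279
Policy B (L + 5):
  H = 114
  L = 146 + 5 = 151
  Z = 79 − 2·114 − 151 = -300
  Y = 235 − 2·114 + 3·(-300) = -893
Y: -1279 − (-893) = -386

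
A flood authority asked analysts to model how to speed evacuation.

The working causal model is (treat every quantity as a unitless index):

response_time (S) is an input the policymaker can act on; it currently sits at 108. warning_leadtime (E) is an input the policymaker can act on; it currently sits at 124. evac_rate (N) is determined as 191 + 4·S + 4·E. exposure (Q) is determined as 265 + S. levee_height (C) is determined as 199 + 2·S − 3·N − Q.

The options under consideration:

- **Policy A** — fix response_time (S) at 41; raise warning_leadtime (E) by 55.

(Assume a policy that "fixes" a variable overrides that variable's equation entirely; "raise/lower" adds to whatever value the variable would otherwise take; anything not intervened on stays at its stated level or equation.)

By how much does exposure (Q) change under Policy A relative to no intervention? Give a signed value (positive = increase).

-67

Baseline:
  S = 108
  Q = 265 + 108 = 373
Policy A (S := 41, E + 55):
  S = 41
  Q = 265 + 41 = 306
Change in Q: 306 − 373 = -67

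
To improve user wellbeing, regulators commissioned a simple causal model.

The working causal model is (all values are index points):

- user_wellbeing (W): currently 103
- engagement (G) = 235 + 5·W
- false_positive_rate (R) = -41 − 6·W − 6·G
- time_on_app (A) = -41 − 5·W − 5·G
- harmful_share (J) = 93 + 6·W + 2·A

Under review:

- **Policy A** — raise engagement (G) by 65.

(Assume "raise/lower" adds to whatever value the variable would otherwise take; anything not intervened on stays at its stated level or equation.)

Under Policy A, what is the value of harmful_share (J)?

-8551

Policy A (G + 65):
  W = 103
  G = 235 + 5·103 (+65 from intervention) = 815
  A = -41 − 5·103 − 5·815 = -4631
  J = 93 + 6·103 + 2·(-4631) = -8551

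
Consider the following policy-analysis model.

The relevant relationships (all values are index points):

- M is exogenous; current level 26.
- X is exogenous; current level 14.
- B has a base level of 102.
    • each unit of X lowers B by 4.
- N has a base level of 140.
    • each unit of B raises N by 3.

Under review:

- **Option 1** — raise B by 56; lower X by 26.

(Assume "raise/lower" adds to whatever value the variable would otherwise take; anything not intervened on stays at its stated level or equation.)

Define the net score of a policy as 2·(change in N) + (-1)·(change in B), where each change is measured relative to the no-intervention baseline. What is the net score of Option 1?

Baseline:
  X = 14
  B = 102 − 4·14 = 46
  N = 140 + 3·46 = 278
Option 1 (B + 56, X − 26):
  X = 14 − 26 = -12
  B = 102 − 4·(-12) (+56 from intervention) = 206
  N = 140 + 3·206 = 758
ΔN = 758 − 278 = 480; ΔB = 206 − 46 = 160
Score = 2·480 + (-1)·160 = 800

800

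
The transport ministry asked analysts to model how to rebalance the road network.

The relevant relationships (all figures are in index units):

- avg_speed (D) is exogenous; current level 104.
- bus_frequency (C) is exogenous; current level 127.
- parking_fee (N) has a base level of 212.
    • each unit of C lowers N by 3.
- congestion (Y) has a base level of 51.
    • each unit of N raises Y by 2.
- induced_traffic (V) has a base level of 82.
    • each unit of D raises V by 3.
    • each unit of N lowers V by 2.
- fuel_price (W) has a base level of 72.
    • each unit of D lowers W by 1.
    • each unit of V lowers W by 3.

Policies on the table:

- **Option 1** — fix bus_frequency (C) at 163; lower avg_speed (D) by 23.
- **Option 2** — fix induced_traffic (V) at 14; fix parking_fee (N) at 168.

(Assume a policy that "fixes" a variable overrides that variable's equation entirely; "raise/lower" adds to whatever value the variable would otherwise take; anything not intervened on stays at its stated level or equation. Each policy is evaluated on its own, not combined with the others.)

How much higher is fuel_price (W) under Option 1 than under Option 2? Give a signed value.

-2572

Option 1 (C := 163, D − 23):
  D = 104 − 23 = 81
  C = 163
  N = 212 − 3·163 = -277
  V = 82 + 3·81 − 2·(-277) = 879
  W = 72 − 81 − 3·879 = -2646
Option 2 (V := 14, N := 168):
  D = 104
  C = 127
  N = 168
  V = 14
  W = 72 − 104 − 3·14 = -74
W: -2646 − (-74) = -2572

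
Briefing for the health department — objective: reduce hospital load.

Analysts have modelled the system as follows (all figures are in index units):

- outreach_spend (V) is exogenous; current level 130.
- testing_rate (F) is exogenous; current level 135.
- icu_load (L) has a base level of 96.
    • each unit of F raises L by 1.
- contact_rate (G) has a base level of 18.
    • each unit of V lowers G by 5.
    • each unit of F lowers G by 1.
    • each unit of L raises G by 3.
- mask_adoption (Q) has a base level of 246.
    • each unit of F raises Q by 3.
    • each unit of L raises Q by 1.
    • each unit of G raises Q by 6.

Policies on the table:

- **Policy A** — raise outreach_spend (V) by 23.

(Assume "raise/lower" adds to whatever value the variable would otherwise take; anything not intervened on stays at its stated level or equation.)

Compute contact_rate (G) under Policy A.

-189

Policy A (V + 23):
  V = 130 + 23 = 153
  F = 135
  L = 96 + 135 = 231
  G = 18 − 5·153 − 135 + 3·231 = -189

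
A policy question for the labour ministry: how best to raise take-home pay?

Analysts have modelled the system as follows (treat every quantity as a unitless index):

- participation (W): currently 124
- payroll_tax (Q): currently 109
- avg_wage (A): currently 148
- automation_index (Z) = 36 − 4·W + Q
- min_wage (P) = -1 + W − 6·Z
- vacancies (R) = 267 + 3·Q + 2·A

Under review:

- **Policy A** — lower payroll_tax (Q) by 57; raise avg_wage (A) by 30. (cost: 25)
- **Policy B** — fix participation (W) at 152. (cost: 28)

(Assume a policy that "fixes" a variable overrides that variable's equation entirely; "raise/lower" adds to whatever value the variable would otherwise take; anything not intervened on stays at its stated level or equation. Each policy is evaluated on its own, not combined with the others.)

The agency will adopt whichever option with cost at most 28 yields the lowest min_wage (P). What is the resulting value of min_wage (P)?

Policy A (Q − 57, A + 30):
  W = 124
  Q = 109 − 57 = 52
  Z = 36 − 4·124 + 52 = -408
  P = -1 + 124 − 6·(-408) = 2571
Policy B (W := 152):
  W = 152
  Q = 109
  Z = 36 − 4·152 + 109 = -463
  P = -1 + 152 − 6·(-463) = 2929
Comparing — Policy A: P=2571, Policy B: P=2929. Lowest is 2571 (Policy A).

2571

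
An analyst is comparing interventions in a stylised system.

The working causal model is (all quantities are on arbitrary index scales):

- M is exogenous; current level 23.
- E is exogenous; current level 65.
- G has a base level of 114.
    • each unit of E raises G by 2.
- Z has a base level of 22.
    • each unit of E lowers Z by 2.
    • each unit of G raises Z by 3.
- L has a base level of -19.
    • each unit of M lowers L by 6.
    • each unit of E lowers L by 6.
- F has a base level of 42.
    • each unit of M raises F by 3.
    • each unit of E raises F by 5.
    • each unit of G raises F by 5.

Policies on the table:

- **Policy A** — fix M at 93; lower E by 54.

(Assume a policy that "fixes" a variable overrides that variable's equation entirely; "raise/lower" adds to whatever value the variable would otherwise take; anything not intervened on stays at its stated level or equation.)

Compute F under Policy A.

1056

Policy A (M := 93, E − 54):
  M = 93
  E = 65 − 54 = 11
  G = 114 + 2·11 = 136
  F = 42 + 3·93 + 5·11 + 5·136 = 1056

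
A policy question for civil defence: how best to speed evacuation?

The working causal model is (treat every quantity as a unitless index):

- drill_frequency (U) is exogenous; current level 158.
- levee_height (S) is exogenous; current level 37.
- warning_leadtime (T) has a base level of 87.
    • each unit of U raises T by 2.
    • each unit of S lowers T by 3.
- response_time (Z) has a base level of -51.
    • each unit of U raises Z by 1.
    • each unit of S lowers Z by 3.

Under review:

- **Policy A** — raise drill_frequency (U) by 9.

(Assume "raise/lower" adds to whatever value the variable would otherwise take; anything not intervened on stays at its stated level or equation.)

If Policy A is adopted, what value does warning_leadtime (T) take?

310

Policy A (U + 9):
  U = 158 + 9 = 167
  S = 37
  T = 87 + 2·167 − 3·37 = 310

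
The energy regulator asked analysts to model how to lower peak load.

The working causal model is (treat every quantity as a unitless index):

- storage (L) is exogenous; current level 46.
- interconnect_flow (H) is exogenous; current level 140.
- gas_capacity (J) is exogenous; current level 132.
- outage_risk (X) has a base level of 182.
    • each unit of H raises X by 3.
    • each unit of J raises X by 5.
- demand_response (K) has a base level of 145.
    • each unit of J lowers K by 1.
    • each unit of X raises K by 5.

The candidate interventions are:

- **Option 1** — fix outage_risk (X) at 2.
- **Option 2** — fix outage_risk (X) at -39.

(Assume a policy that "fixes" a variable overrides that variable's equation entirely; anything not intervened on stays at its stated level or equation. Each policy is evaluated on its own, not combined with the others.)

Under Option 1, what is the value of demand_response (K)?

23

Option 1 (X := 2):
  H = 140
  J = 132
  X = 2
  K = 145 − 132 + 5·2 = 23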